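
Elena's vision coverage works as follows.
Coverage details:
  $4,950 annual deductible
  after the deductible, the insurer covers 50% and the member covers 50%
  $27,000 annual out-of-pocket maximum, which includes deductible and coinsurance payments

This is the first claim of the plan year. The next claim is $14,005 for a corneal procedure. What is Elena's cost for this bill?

The full $4,950 deductible is still open; $4,950 of this bill applies to it.
After the $4,950 deductible portion, $14,005 − $4,950 = $9,055 is subject to coinsurance.
Coinsurance: $9,055 × 50% = $4,527.50.
That puts the member's cost at $4,950 + $4,527.50 = $9,477.50 before any cap.
Cumulative spending $0 + $9,477.50 = $9,477.50 stays under the $27,000 maximum.

$9,477.50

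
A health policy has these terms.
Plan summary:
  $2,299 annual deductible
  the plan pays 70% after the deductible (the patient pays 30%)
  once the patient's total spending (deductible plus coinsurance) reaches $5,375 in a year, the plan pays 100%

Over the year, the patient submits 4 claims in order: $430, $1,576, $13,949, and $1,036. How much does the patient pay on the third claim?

Claim 1 — $430: entire amount goes to the deductible. Patient owes $430 (running OOP $430).
Claim 2 — $1,576: fully absorbed by the deductible. Patient owes $1,576 (running OOP $2,006).
Claim 3 — $13,949: $293 to deductible, leaving $13,656; coinsurance $13,656 × 30% = $4,096.80. Together that's $293 + $4,096.80 = $4,389.80. OOP would hit $6,395.80 > $5,375, so the cap limits the patient to $5,375 − $2,006 = $3,369.

$3,369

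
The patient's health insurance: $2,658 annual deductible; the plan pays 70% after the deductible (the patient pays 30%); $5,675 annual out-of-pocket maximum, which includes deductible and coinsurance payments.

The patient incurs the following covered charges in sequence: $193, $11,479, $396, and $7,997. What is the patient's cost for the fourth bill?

$194

Bill 1, $193: entire amount goes to the deductible. Patient pays $193; OOP now $193.
Bill 2, $11,479: deductible takes $2,465, $9,014 remains; 30% of $9,014 = $2,704.20. Patient owes $5,169.20 (running OOP $5,362.20).
Bill 3, $396: deductible met; 30% of $396 = $118.80. Patient pays $118.80; OOP now $5,481.
Bill 4, $7,997: 30% coinsurance on $7,997 = $2,399.10. OOP would hit $7,880.10 > $5,675, so the cap limits the patient to $5,675 − $5,481 = $194.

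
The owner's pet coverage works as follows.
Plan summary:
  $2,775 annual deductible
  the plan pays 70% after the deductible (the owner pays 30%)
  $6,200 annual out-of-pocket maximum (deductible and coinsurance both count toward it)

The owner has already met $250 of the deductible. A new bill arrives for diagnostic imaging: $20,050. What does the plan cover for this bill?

$14,100

Deductible still to meet: $2,775 − $250 = $2,525.
After the $2,525 deductible portion, $20,050 − $2,525 = $17,525 is subject to coinsurance.
Coinsurance: $17,525 × 30% = $5,257.50.
That puts the owner's cost at $2,525 + $5,257.50 = $7,782.50 before any cap.
Adding $7,782.50 to the $250 already spent would give $8,032.50, which exceeds the $6,200 cap; the owner pays just $6,200 − $250 = $5,950.
Insurer pays the balance: $20,050 − $5,950 = $14,100.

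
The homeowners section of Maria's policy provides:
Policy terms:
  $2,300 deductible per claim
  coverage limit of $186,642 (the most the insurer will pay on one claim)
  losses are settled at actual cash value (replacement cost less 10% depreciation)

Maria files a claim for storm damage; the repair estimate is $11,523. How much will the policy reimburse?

$8,070.70

Depreciate 10%: the covered value is $11,523 × 0.9 = $10,370.70.
After the deductible, $10,370.70 − $2,300 = $8,070.70 remains.
$8,070.70 is within the $186,642 limit, so the insurer pays $8,070.70.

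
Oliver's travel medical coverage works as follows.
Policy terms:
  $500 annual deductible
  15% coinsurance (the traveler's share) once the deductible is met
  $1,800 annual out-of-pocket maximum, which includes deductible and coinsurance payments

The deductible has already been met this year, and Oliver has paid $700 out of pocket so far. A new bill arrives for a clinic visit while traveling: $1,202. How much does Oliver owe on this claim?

With the deductible met, the entire $1,202 is subject to coinsurance.
Coinsurance: $1,202 × 15% = $180.30.
Cumulative spending $700 + $180.30 = $880.30 stays under the $1,800 maximum.

$180.30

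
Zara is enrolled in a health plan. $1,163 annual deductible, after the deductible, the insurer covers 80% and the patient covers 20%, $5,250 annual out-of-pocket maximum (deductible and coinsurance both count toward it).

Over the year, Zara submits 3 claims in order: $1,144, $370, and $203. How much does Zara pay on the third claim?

$40.60

Claim 1 ($1,144): all of it applies to the deductible. Patient pays $1,144; OOP now $1,144.
Claim 2 ($370): $19 finishes the deductible; $351 goes to coinsurance; coinsurance $351 × 20% = $70.20. Patient owes $89.20 (running OOP $1,233.20).
Claim 3 ($203): deductible already satisfied, so patient's share is 20% × $203 = $40.60. Patient owes $40.60 (running OOP $1,273.80).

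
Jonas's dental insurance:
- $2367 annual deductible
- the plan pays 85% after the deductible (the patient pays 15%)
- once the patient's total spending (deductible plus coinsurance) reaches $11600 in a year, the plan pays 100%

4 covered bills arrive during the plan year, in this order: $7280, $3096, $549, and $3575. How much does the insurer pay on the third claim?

Claim 1 — $7280: $2367 to deductible, leaving $4913; 15% of $4913 = $736.95. Patient owes $3103.95 (running OOP $3103.95). Plan pays $7280 − $3103.95 = $4176.05.
Claim 2 — $3096: 15% coinsurance on $3096 = $464.40. Cost to patient: $464.40. OOP to date $3568.35. Insurer: $3096 − $464.40 = $2631.60.
Claim 3 — $549: deductible already satisfied, so patient's share is 15% × $549 = $82.35. Cost to patient: $82.35. OOP to date $3650.70. Plan pays $549 − $82.35 = $466.65.

$466.65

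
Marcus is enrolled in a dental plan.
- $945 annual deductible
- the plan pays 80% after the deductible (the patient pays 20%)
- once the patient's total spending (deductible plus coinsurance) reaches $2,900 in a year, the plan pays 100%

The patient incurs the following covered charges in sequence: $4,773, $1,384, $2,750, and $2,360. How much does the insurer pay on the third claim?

Bill 1, $4,773: $945 finishes the deductible; $3,828 goes to coinsurance; 20% of $3,828 = $765.60. Patient pays $1,710.60; OOP now $1,710.60. Insurer: $4,773 − $1,710.60 = $3,062.40.
Bill 2, $1,384: deductible already satisfied, so patient's share is 20% × $1,384 = $276.80. Patient owes $276.80 (running OOP $1,987.40). Plan pays $1,384 − $276.80 = $1,107.20.
Bill 3, $2,750: deductible already satisfied, so patient's share is 20% × $2,750 = $550. Cost to patient: $550. OOP to date $2,537.40. Insurer: $2,750 − $550 = $2,200.

$2,200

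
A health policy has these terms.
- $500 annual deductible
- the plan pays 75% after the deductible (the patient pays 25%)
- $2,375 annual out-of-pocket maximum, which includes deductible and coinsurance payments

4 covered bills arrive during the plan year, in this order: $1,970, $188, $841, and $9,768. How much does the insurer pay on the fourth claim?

Claim 1 ($1,970): deductible takes $500, $1,470 remains; patient's 25% is $367.50. Patient owes $867.50 (running OOP $867.50). Insurer: $1,970 − $867.50 = $1,102.50.
Claim 2 ($188): 25% coinsurance on $188 = $47. Cost to patient: $47. OOP to date $914.50. Plan pays $188 − $47 = $141.
Claim 3 ($841): 25% coinsurance on $841 = $210.25. Patient owes $210.25 (running OOP $1,124.75). Insurer: $841 − $210.25 = $630.75.
Claim 4 ($9,768): 25% coinsurance on $9,768 = $2,442. OOP would hit $3,566.75 > $2,375, so the cap limits the patient to $2,375 − $1,124.75 = $1,250.25. Plan pays $9,768 − $1,250.25 = $8,517.75.

$8,517.75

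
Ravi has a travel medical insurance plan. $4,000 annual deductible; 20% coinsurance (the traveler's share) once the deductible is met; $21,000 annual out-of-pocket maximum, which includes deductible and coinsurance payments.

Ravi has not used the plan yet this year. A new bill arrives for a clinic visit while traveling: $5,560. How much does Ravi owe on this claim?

The full $4,000 deductible is still open; $4,000 of this bill applies to it.
After the $4,000 deductible portion, $5,560 − $4,000 = $1,560 is subject to coinsurance.
Traveler's 20% share of $1,560 is $312.
So the traveler owes $4,000 + $312 = $4,312 before any cap.
Total out-of-pocket so far would be $0 + $4,312 = $4,312, below the $21,000 cap — no reduction.

$4,312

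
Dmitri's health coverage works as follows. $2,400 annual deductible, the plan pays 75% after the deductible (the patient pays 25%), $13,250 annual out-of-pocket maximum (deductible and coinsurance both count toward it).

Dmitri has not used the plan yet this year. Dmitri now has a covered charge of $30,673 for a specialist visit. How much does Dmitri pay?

Deductible not yet touched, so the first $2,400 of the bill goes to the deductible.
That leaves $30,673 − $2,400 = $28,273 for coinsurance.
25% of $28,273 = $7,068.25 falls to the patient.
Patient responsibility before any cap: $2,400 + $7,068.25 = $9,468.25.
Cumulative spending $0 + $9,468.25 = $9,468.25 stays under the $13,250 maximum.

$9,468.25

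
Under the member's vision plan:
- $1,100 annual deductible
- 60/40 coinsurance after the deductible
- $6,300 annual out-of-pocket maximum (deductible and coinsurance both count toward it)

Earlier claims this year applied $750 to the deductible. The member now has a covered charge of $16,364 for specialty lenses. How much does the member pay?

$5,550

Remaining deductible: $1,100 − $750 = $350.
That leaves $16,364 − $350 = $16,014 for coinsurance.
40% of $16,014 = $6,405.60 falls to the member.
So the member owes $350 + $6,405.60 = $6,755.60 before any cap.
Adding $6,755.60 to the $750 already spent would give $7,505.60, which exceeds the $6,300 cap; the member pays just $6,300 − $750 = $5,550.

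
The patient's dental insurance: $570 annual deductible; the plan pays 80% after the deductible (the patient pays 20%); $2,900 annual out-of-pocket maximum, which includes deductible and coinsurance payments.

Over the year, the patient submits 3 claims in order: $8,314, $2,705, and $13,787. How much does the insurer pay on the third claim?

$13,546.80

Claim 1 ($8,314): deductible takes $570, $7,744 remains; 20% of $7,744 = $1,548.80. Patient owes $2,118.80 (running OOP $2,118.80). Insurer: $8,314 − $2,118.80 = $6,195.20.
Claim 2 ($2,705): deductible met; 20% of $2,705 = $541. Patient owes $541 (running OOP $2,659.80). Insurer: $2,705 − $541 = $2,164.
Claim 3 ($13,787): deductible met; 20% of $13,787 = $2,757.40. Adding that to $2,659.80 gives $5,417.20, past the $2,900 cap; patient pays only $2,900 − $2,659.80 = $240.20. Plan pays $13,787 − $240.20 = $13,546.80.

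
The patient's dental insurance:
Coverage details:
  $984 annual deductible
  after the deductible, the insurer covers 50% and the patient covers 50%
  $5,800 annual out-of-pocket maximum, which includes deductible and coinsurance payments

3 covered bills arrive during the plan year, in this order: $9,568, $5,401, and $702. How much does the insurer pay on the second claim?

#1 ($9,568): $984 to deductible, leaving $8,584; 50% of $8,584 = $4,292. Cost to patient: $5,276. OOP to date $5,276. Insurer: $9,568 − $5,276 = $4,292.
#2 ($5,401): deductible met; 50% of $5,401 = $2,700.50. Adding that to $5,276 gives $7,976.50, past the $5,800 cap; patient pays only $5,800 − $5,276 = $524. Plan pays $5,401 − $524 = $4,877.

$4,877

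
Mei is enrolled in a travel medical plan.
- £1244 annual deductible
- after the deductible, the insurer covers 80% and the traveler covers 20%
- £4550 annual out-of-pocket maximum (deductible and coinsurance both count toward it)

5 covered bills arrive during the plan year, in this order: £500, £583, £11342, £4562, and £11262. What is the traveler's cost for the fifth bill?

£157.40

Bill 1, £500: fully absorbed by the deductible. Traveler pays £500; OOP now £500.
Bill 2, £583: entire amount goes to the deductible. Cost to traveler: £583. OOP to date £1083.
Bill 3, £11342: £161 finishes the deductible; £11181 goes to coinsurance; traveler's 20% is £2236.20. Traveler pays £2397.20; OOP now £3480.20.
Bill 4, £4562: deductible met; 20% of £4562 = £912.40. Traveler owes £912.40 (running OOP £4392.60).
Bill 5, £11262: deductible met; 20% of £11262 = £2252.40. That would push OOP to £6645, over the £4550 cap, so traveler pays £4550 − £4392.60 = £157.40.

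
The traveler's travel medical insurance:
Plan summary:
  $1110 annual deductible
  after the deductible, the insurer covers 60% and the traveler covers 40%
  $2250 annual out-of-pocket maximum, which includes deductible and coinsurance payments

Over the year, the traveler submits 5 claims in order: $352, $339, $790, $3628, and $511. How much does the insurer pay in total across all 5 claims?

#1 ($352): fully absorbed by the deductible. Traveler pays $352; OOP now $352. Insurer: $352 − $352 = $0.
#2 ($339): all of it applies to the deductible. Traveler owes $339 (running OOP $691). Plan pays $339 − $339 = $0.
#3 ($790): $419 to deductible, leaving $371; traveler's 40% is $148.40. Cost to traveler: $567.40. OOP to date $1258.40. Insurer: $790 − $567.40 = $222.60.
#4 ($3628): 40% coinsurance on $3628 = $1451.20. Adding that to $1258.40 gives $2709.60, past the $2250 cap; traveler pays only $2250 − $1258.40 = $991.60. Insurer: $3628 − $991.60 = $2636.40.
#5 ($511): deductible met; 40% of $511 = $204.40. Adding that to $2250 gives $2454.40, past the $2250 cap; traveler pays only $2250 − $2250 = $0. Plan pays $511 − $0 = $511.
Insurer total = bills − traveler's total = $5620 − $2250 = $3370.

$3370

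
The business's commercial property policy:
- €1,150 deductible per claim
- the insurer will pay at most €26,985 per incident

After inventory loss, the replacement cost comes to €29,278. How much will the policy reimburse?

€26,985

After the deductible, €29,278 − €1,150 = €28,128 remains.
The €26,985 per-incident cap binds; insurer pays €26,985.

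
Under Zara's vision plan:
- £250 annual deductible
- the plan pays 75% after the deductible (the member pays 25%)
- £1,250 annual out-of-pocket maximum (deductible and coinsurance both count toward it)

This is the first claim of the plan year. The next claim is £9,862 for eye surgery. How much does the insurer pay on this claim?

£8,612

The full £250 deductible is still open; £250 of this bill applies to it.
The remaining £9,612 (= £9,862 − £250) moves to coinsurance.
25% of £9,612 = £2,403 falls to the member.
That puts the member's cost at £250 + £2,403 = £2,653 before any cap.
That would bring total out-of-pocket to £2,653, past the £1,250 cap. The member is capped at £1,250 − £0 = £1,250 on this claim.
Insurer pays the balance: £9,862 − £1,250 = £8,612.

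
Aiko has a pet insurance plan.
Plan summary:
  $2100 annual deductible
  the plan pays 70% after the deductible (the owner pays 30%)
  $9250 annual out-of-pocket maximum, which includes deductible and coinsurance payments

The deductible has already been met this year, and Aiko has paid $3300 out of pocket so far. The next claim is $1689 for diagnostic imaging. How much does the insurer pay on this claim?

With the deductible met, the entire $1689 is subject to coinsurance.
Owner's 30% share of $1689 is $506.70.
Total out-of-pocket so far would be $3300 + $506.70 = $3806.70, below the $9250 cap — no reduction.
Insurer pays the balance: $1689 − $506.70 = $1182.30.

$1182.30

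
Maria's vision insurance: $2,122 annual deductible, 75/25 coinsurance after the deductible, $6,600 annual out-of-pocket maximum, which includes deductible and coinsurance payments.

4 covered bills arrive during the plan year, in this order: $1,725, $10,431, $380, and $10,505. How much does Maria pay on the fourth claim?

$1,874.50

#1 ($1,725): entire amount goes to the deductible. Cost to member: $1,725. OOP to date $1,725.
#2 ($10,431): $397 finishes the deductible; $10,034 goes to coinsurance; coinsurance $10,034 × 25% = $2,508.50. Cost to member: $2,905.50. OOP to date $4,630.50.
#3 ($380): deductible met; 25% of $380 = $95. Member pays $95; OOP now $4,725.50.
#4 ($10,505): deductible met; 25% of $10,505 = $2,626.25. That would push OOP to $7,351.75, over the $6,600 cap, so member pays $6,600 − $4,725.50 = $1,874.50.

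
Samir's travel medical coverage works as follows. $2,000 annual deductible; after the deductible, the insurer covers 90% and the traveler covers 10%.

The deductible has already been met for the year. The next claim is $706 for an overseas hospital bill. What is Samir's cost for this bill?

$70.60

The deductible is already satisfied, so the full bill goes to coinsurance.
Traveler's 10% share of $706 is $70.60.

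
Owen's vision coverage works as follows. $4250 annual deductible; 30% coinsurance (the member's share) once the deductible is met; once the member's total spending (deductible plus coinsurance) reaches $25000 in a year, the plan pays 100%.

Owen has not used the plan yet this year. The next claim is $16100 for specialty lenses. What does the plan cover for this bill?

Nothing has been paid toward the $4250 deductible, so the first $4250 of this charge is applied there.
After the $4250 deductible portion, $16100 − $4250 = $11850 is subject to coinsurance.
Coinsurance: $11850 × 30% = $3555.
So the member owes $4250 + $3555 = $7805 before any cap.
Total out-of-pocket so far would be $0 + $7805 = $7805, below the $25000 cap — no reduction.
The plan picks up $16100 − $7805 = $8295.

$8295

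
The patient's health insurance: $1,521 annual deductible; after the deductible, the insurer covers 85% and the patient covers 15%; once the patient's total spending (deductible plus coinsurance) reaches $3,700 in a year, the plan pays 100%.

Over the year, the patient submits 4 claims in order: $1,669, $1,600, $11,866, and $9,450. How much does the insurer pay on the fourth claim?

#1 ($1,669): deductible takes $1,521, $148 remains; 15% of $148 = $22.20. Cost to patient: $1,543.20. OOP to date $1,543.20. Plan pays $1,669 − $1,543.20 = $125.80.
#2 ($1,600): deductible already satisfied, so patient's share is 15% × $1,600 = $240. Patient pays $240; OOP now $1,783.20. Insurer: $1,600 − $240 = $1,360.
#3 ($11,866): 15% coinsurance on $11,866 = $1,779.90. Cost to patient: $1,779.90. OOP to date $3,563.10. Plan pays $11,866 − $1,779.90 = $10,086.10.
#4 ($9,450): deductible met; 15% of $9,450 = $1,417.50. Adding that to $3,563.10 gives $4,980.60, past the $3,700 cap; patient pays only $3,700 − $3,563.10 = $136.90. Plan pays $9,450 − $136.90 = $9,313.10.

$9,313.10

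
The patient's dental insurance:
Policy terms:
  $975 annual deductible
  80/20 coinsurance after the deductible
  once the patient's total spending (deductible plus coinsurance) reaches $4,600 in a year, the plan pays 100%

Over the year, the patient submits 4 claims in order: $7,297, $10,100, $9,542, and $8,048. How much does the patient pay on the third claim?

$340.60

Bill 1, $7,297: deductible takes $975, $6,322 remains; patient's 20% is $1,264.40. Patient owes $2,239.40 (running OOP $2,239.40).
Bill 2, $10,100: deductible met; 20% of $10,100 = $2,020. Patient pays $2,020; OOP now $4,259.40.
Bill 3, $9,542: deductible met; 20% of $9,542 = $1,908.40. That would push OOP to $6,167.80, over the $4,600 cap, so patient pays $4,600 − $4,259.40 = $340.60.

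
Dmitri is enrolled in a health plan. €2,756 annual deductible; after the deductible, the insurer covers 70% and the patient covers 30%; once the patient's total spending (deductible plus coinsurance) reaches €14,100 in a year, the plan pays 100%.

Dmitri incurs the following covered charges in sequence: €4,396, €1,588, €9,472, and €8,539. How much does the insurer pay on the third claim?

#1 (€4,396): deductible takes €2,756, €1,640 remains; coinsurance €1,640 × 30% = €492. Patient owes €3,248 (running OOP €3,248). Insurer: €4,396 − €3,248 = €1,148.
#2 (€1,588): deductible met; 30% of €1,588 = €476.40. Cost to patient: €476.40. OOP to date €3,724.40. Insurer: €1,588 − €476.40 = €1,111.60.
#3 (€9,472): deductible already satisfied, so patient's share is 30% × €9,472 = €2,841.60. Patient pays €2,841.60; OOP now €6,566. Insurer: €9,472 − €2,841.60 = €6,630.40.

€6,630.40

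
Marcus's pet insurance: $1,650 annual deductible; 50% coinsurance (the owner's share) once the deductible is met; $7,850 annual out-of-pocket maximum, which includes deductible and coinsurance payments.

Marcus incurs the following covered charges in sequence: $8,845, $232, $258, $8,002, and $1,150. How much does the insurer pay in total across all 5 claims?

$10,637

Claim 1 ($8,845): $1,650 finishes the deductible; $7,195 goes to coinsurance; 50% of $7,195 = $3,597.50. Cost to owner: $5,247.50. OOP to date $5,247.50. Plan pays $8,845 − $5,247.50 = $3,597.50.
Claim 2 ($232): 50% coinsurance on $232 = $116. Owner owes $116 (running OOP $5,363.50). Plan pays $232 − $116 = $116.
Claim 3 ($258): 50% coinsurance on $258 = $129. Owner owes $129 (running OOP $5,492.50). Plan pays $258 − $129 = $129.
Claim 4 ($8,002): deductible already satisfied, so owner's share is 50% × $8,002 = $4,001. Adding that to $5,492.50 gives $9,493.50, past the $7,850 cap; owner pays only $7,850 − $5,492.50 = $2,357.50. Insurer: $8,002 − $2,357.50 = $5,644.50.
Claim 5 ($1,150): deductible met; 50% of $1,150 = $575. OOP would hit $8,425 > $7,850, so the cap limits the owner to $7,850 − $7,850 = $0. Insurer: $1,150 − $0 = $1,150.
Insurer total: $3,597.50 + $116 + $129 + $5,644.50 + $1,150 = $10,637.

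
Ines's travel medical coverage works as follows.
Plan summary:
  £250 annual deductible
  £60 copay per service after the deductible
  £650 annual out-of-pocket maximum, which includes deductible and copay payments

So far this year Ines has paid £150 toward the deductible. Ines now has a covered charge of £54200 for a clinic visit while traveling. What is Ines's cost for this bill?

Remaining deductible: £250 − £150 = £100.
That leaves £54200 − £100 = £54100 for the copay.
Copay on this service: £60.
So the traveler owes £100 + £60 = £160 before any cap.
Total out-of-pocket so far would be £150 + £160 = £310, below the £650 cap — no reduction.

£160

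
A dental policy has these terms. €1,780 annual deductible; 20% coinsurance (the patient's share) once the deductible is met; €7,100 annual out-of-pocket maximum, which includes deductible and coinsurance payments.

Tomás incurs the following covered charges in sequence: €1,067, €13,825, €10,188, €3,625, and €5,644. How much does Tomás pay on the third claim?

€2,037.60

#1 (€1,067): fully absorbed by the deductible. Patient owes €1,067 (running OOP €1,067).
#2 (€13,825): deductible takes €713, €13,112 remains; 20% of €13,112 = €2,622.40. Patient owes €3,335.40 (running OOP €4,402.40).
#3 (€10,188): 20% coinsurance on €10,188 = €2,037.60. Patient pays €2,037.60; OOP now €6,440.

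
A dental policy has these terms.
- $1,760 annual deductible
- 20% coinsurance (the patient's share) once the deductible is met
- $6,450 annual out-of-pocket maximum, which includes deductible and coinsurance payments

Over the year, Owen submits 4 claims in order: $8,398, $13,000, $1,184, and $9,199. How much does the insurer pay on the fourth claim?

$8,673.40

#1 ($8,398): $1,760 to deductible, leaving $6,638; coinsurance $6,638 × 20% = $1,327.60. Patient pays $3,087.60; OOP now $3,087.60. Plan pays $8,398 − $3,087.60 = $5,310.40.
#2 ($13,000): 20% coinsurance on $13,000 = $2,600. Cost to patient: $2,600. OOP to date $5,687.60. Plan pays $13,000 − $2,600 = $10,400.
#3 ($1,184): 20% coinsurance on $1,184 = $236.80. Patient pays $236.80; OOP now $5,924.40. Plan pays $1,184 − $236.80 = $947.20.
#4 ($9,199): deductible met; 20% of $9,199 = $1,839.80. That would push OOP to $7,764.20, over the $6,450 cap, so patient pays $6,450 − $5,924.40 = $525.60. Plan pays $9,199 − $525.60 = $8,673.40.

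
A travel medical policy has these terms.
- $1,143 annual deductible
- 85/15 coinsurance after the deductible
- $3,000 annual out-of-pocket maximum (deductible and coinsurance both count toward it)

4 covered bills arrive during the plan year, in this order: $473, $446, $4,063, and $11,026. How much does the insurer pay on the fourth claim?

$9,744.85

Bill 1, $473: entire amount goes to the deductible. Cost to traveler: $473. OOP to date $473. Insurer: $473 − $473 = $0.
Bill 2, $446: entire amount goes to the deductible. Traveler owes $446 (running OOP $919). Insurer: $446 − $446 = $0.
Bill 3, $4,063: $224 finishes the deductible; $3,839 goes to coinsurance; traveler's 15% is $575.85. Cost to traveler: $799.85. OOP to date $1,718.85. Plan pays $4,063 − $799.85 = $3,263.15.
Bill 4, $11,026: 15% coinsurance on $11,026 = $1,653.90. That would push OOP to $3,372.75, over the $3,000 cap, so traveler pays $3,000 − $1,718.85 = $1,281.15. Insurer: $11,026 − $1,281.15 = $9,744.85.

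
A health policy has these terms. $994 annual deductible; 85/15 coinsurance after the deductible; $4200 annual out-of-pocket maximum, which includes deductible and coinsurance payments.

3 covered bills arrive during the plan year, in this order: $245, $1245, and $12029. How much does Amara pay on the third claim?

Claim 1 — $245: entire amount goes to the deductible. Patient pays $245; OOP now $245.
Claim 2 — $1245: $749 to deductible, leaving $496; coinsurance $496 × 15% = $74.40. Cost to patient: $823.40. OOP to date $1068.40.
Claim 3 — $12029: 15% coinsurance on $12029 = $1804.35. Patient pays $1804.35; OOP now $2872.75.

$1804.35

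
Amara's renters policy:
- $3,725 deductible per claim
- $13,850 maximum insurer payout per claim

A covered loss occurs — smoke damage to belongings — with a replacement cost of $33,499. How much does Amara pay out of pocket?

$19,649

Less the $3,725 deductible: $33,499 − $3,725 = $29,774.
$29,774 exceeds the $13,850 limit, so the insurer pays the limit: $13,850.
The tenant bears the rest of the original loss: $33,499 − $13,850 = $19,649.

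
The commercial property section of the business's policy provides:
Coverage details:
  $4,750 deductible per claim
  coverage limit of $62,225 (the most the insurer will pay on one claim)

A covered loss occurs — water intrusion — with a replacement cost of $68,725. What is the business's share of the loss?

Less the $4,750 deductible: $68,725 − $4,750 = $63,975.
The $62,225 per-incident cap binds; insurer pays $62,225.
The business bears the rest of the original loss: $68,725 − $62,225 = $6,500.

$6,500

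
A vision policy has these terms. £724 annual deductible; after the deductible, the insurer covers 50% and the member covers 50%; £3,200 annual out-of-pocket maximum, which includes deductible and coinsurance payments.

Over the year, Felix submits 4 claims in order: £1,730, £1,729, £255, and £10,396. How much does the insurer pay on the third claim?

£127.50

Claim 1 — £1,730: deductible takes £724, £1,006 remains; 50% of £1,006 = £503. Cost to member: £1,227. OOP to date £1,227. Insurer: £1,730 − £1,227 = £503.
Claim 2 — £1,729: deductible met; 50% of £1,729 = £864.50. Member owes £864.50 (running OOP £2,091.50). Plan pays £1,729 − £864.50 = £864.50.
Claim 3 — £255: deductible already satisfied, so member's share is 50% × £255 = £127.50. Member pays £127.50; OOP now £2,219. Plan pays £255 − £127.50 = £127.50.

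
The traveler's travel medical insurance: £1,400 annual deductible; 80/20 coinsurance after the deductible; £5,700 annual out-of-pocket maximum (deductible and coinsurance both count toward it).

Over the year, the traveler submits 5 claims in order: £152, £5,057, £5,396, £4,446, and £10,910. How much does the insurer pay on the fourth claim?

£3,556.80

Claim 1 (£152): fully absorbed by the deductible. Traveler owes £152 (running OOP £152). Plan pays £152 − £152 = £0.
Claim 2 (£5,057): deductible takes £1,248, £3,809 remains; coinsurance £3,809 × 20% = £761.80. Traveler owes £2,009.80 (running OOP £2,161.80). Insurer: £5,057 − £2,009.80 = £3,047.20.
Claim 3 (£5,396): deductible met; 20% of £5,396 = £1,079.20. Traveler owes £1,079.20 (running OOP £3,241). Insurer: £5,396 − £1,079.20 = £4,316.80.
Claim 4 (£4,446): 20% coinsurance on £4,446 = £889.20. Traveler pays £889.20; OOP now £4,130.20. Plan pays £4,446 − £889.20 = £3,556.80.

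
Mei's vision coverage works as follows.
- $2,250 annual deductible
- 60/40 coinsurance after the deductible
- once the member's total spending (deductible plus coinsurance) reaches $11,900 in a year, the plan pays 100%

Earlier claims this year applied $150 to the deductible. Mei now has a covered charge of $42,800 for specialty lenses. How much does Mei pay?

$11,750

Deductible still to meet: $2,250 − $150 = $2,100.
The remaining $40,700 (= $42,800 − $2,100) moves to coinsurance.
Member's 40% share of $40,700 is $16,280.
Member responsibility before any cap: $2,100 + $16,280 = $18,380.
Year-to-date out-of-pocket would reach $150 + $18,380 = $18,530, above the $11,900 maximum, so the member pays only $11,900 − $150 = $11,750.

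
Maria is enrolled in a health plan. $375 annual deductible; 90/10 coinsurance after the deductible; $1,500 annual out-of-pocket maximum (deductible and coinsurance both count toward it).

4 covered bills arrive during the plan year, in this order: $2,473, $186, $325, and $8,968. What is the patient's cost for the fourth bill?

$864.10

Claim 1 ($2,473): $375 to deductible, leaving $2,098; 10% of $2,098 = $209.80. Patient owes $584.80 (running OOP $584.80).
Claim 2 ($186): deductible already satisfied, so patient's share is 10% × $186 = $18.60. Patient owes $18.60 (running OOP $603.40).
Claim 3 ($325): deductible already satisfied, so patient's share is 10% × $325 = $32.50. Cost to patient: $32.50. OOP to date $635.90.
Claim 4 ($8,968): deductible met; 10% of $8,968 = $896.80. That would push OOP to $1,532.70, over the $1,500 cap, so patient pays $1,500 − $635.90 = $864.10.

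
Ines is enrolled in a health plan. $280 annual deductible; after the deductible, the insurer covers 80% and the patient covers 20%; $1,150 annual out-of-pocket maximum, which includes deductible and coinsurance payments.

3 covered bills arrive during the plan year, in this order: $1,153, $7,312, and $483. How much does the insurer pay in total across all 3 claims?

Claim 1 — $1,153: $280 to deductible, leaving $873; patient's 20% is $174.60. Patient owes $454.60 (running OOP $454.60). Plan pays $1,153 − $454.60 = $698.40.
Claim 2 — $7,312: deductible already satisfied, so patient's share is 20% × $7,312 = $1,462.40. OOP would hit $1,917 > $1,150, so the cap limits the patient to $1,150 − $454.60 = $695.40. Plan pays $7,312 − $695.40 = $6,616.60.
Claim 3 — $483: deductible met; 20% of $483 = $96.60. Adding that to $1,150 gives $1,246.60, past the $1,150 cap; patient pays only $1,150 − $1,150 = $0. Plan pays $483 − $0 = $483.
Insurer total = bills − patient's total = $8,948 − $1,150 = $7,798.

$7,798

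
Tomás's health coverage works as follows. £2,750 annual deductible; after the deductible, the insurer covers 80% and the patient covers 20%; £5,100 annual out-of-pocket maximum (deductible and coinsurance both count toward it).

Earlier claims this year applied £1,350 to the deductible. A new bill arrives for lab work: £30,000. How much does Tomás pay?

Remaining deductible: £2,750 − £1,350 = £1,400.
The remaining £28,600 (= £30,000 − £1,400) moves to coinsurance.
20% of £28,600 = £5,720 falls to the patient.
That puts the patient's cost at £1,400 + £5,720 = £7,120 before any cap.
Year-to-date out-of-pocket would reach £1,350 + £7,120 = £8,470, above the £5,100 maximum, so the patient pays only £5,100 − £1,350 = £3,750.

£3,750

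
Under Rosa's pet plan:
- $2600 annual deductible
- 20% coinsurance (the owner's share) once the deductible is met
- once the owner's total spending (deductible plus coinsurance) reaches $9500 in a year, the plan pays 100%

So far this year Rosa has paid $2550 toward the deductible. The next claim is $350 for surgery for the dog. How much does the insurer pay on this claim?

$240

Remaining deductible: $2600 − $2550 = $50.
After the $50 deductible portion, $350 − $50 = $300 is subject to coinsurance.
20% of $300 = $60 falls to the owner.
Owner responsibility before any cap: $50 + $60 = $110.
Year-to-date out-of-pocket becomes $2550 + $110 = $2660, still under the $9500 maximum, so no cap applies.
The plan picks up $350 − $110 = $240.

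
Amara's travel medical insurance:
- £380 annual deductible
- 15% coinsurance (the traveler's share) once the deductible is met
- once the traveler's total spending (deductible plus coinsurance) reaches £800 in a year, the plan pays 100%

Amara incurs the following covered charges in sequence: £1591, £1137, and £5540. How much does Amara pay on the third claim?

£67.80

#1 (£1591): deductible takes £380, £1211 remains; coinsurance £1211 × 15% = £181.65. Cost to traveler: £561.65. OOP to date £561.65.
#2 (£1137): 15% coinsurance on £1137 = £170.55. Cost to traveler: £170.55. OOP to date £732.20.
#3 (£5540): deductible already satisfied, so traveler's share is 15% × £5540 = £831. Adding that to £732.20 gives £1563.20, past the £800 cap; traveler pays only £800 − £732.20 = £67.80.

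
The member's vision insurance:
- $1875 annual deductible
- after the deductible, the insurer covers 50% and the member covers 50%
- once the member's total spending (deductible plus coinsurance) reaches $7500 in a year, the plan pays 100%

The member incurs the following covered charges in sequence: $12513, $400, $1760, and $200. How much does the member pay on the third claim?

$106

Bill 1, $12513: $1875 finishes the deductible; $10638 goes to coinsurance; coinsurance $10638 × 50% = $5319. Cost to member: $7194. OOP to date $7194.
Bill 2, $400: 50% coinsurance on $400 = $200. Member pays $200; OOP now $7394.
Bill 3, $1760: 50% coinsurance on $1760 = $880. OOP would hit $8274 > $7500, so the cap limits the member to $7500 − $7394 = $106.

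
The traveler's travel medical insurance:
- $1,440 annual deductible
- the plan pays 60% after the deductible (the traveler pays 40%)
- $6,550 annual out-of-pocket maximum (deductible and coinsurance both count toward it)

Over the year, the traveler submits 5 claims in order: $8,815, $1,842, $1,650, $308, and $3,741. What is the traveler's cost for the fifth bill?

$640

#1 ($8,815): $1,440 to deductible, leaving $7,375; traveler's 40% is $2,950. Traveler owes $4,390 (running OOP $4,390).
#2 ($1,842): deductible already satisfied, so traveler's share is 40% × $1,842 = $736.80. Cost to traveler: $736.80. OOP to date $5,126.80.
#3 ($1,650): 40% coinsurance on $1,650 = $660. Traveler pays $660; OOP now $5,786.80.
#4 ($308): deductible already satisfied, so traveler's share is 40% × $308 = $123.20. Traveler pays $123.20; OOP now $5,910.
#5 ($3,741): deductible already satisfied, so traveler's share is 40% × $3,741 = $1,496.40. That would push OOP to $7,406.40, over the $6,550 cap, so traveler pays $6,550 − $5,910 = $640.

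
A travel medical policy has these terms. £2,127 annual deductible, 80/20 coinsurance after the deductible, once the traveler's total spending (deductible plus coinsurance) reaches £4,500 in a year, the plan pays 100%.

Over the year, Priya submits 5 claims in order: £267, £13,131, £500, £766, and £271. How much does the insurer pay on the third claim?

£400

#1 (£267): entire amount goes to the deductible. Traveler owes £267 (running OOP £267). Plan pays £267 − £267 = £0.
#2 (£13,131): deductible takes £1,860, £11,271 remains; traveler's 20% is £2,254.20. Cost to traveler: £4,114.20. OOP to date £4,381.20. Plan pays £13,131 − £4,114.20 = £9,016.80.
#3 (£500): deductible already satisfied, so traveler's share is 20% × £500 = £100. Cost to traveler: £100. OOP to date £4,481.20. Plan pays £500 − £100 = £400.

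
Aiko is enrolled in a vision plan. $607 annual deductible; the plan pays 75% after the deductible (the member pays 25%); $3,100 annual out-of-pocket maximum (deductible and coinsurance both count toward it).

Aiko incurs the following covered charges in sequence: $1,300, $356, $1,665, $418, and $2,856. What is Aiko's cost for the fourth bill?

$104.50

Claim 1 — $1,300: deductible takes $607, $693 remains; 25% of $693 = $173.25. Member pays $780.25; OOP now $780.25.
Claim 2 — $356: deductible already satisfied, so member's share is 25% × $356 = $89. Member owes $89 (running OOP $869.25).
Claim 3 — $1,665: deductible met; 25% of $1,665 = $416.25. Cost to member: $416.25. OOP to date $1,285.50.
Claim 4 — $418: deductible already satisfied, so member's share is 25% × $418 = $104.50. Cost to member: $104.50. OOP to date $1,390.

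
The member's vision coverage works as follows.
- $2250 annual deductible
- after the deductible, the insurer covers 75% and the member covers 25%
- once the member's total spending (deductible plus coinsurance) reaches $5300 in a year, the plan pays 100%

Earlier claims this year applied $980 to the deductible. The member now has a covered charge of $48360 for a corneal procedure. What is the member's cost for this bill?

$980 of the $2250 deductible is already met, leaving $1270.
After the $1270 deductible portion, $48360 − $1270 = $47090 is subject to coinsurance.
Coinsurance: $47090 × 25% = $11772.50.
Member responsibility before any cap: $1270 + $11772.50 = $13042.50.
Adding $13042.50 to the $980 already spent would give $14022.50, which exceeds the $5300 cap; the member pays just $5300 − $980 = $4320.

$4320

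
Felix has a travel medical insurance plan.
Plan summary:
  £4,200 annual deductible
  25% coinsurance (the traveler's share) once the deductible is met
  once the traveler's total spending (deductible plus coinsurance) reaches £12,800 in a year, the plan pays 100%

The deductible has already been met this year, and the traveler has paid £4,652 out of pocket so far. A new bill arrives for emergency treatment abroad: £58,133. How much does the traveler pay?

With the deductible met, the entire £58,133 is subject to coinsurance.
Coinsurance: £58,133 × 25% = £14,533.25.
Year-to-date out-of-pocket would reach £4,652 + £14,533.25 = £19,185.25, above the £12,800 maximum, so the traveler pays only £12,800 − £4,652 = £8,148.

£8,148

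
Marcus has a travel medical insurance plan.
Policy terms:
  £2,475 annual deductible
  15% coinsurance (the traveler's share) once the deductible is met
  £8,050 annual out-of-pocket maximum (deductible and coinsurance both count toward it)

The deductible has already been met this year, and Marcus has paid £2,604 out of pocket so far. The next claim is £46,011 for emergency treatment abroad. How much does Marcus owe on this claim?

The deductible is already satisfied, so the full bill goes to coinsurance.
15% of £46,011 = £6,901.65 falls to the traveler.
Year-to-date out-of-pocket would reach £2,604 + £6,901.65 = £9,505.65, above the £8,050 maximum, so the traveler pays only £8,050 − £2,604 = £5,446.

£5,446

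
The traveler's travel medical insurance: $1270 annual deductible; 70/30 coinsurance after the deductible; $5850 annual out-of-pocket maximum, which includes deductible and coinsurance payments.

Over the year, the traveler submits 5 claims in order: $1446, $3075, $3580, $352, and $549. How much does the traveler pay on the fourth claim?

Claim 1 ($1446): $1270 finishes the deductible; $176 goes to coinsurance; traveler's 30% is $52.80. Cost to traveler: $1322.80. OOP to date $1322.80.
Claim 2 ($3075): deductible met; 30% of $3075 = $922.50. Cost to traveler: $922.50. OOP to date $2245.30.
Claim 3 ($3580): 30% coinsurance on $3580 = $1074. Cost to traveler: $1074. OOP to date $3319.30.
Claim 4 ($352): deductible already satisfied, so traveler's share is 30% × $352 = $105.60. Traveler pays $105.60; OOP now $3424.90.

$105.60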